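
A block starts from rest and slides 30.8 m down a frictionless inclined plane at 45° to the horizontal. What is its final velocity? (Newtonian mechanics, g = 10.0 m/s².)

a = g sin(θ) = 10.0 × sin(45°) = 7.0711 m/s²
v = √(2ad) = √(2 × 7.0711 × 30.8) = 20.87 m/s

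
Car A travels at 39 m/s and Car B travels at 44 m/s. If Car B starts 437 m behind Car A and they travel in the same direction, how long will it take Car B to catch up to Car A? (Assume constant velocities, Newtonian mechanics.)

Relative speed: v_rel = 44 - 39 = 5 m/s
Time to catch: t = d₀/v_rel = 437/5 = 87.4 s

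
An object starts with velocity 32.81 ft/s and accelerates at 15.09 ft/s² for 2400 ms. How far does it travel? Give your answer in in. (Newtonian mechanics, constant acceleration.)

v₀ = 32.81 ft/s × 0.3048 = 10.0005 m/s
a = 15.09 ft/s² × 0.3048 = 4.59943 m/s²
t = 2400 ms × 0.001 = 2.4 s
d = v₀ × t + ½ × a × t² = 10.0005 × 2.4 + 0.5 × 4.59943 × 2.4² = 37.2476 m
d = 37.2476 m / 0.0254 = 1466 in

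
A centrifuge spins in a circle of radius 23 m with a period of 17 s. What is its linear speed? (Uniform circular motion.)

v = 2πr/T = 2π×23/17 = 8.5 m/s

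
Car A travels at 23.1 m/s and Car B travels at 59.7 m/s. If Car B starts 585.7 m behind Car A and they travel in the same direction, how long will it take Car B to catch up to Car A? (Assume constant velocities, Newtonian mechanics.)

Relative speed: v_rel = 59.7 - 23.1 = 36.6 m/s
Time to catch: t = d₀/v_rel = 585.7/36.6 = 16.0 s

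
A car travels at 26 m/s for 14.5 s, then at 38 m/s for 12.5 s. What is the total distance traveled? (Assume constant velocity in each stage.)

d₁ = v₁t₁ = 26 × 14.5 = 377.0 m
d₂ = v₂t₂ = 38 × 12.5 = 475.0 m
d_total = 377.0 + 475.0 = 852.0 m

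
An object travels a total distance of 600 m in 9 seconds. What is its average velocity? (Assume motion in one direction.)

v_avg = Δd / Δt = 600 / 9 = 66.67 m/s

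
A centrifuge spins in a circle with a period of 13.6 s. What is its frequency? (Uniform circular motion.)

f = 1/T = 1/13.6 = 0.0735 Hz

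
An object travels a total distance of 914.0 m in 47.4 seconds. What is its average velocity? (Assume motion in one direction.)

v_avg = Δd / Δt = 914.0 / 47.4 = 19.28 m/s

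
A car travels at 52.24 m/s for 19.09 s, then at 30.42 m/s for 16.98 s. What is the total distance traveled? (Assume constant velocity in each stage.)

d₁ = v₁t₁ = 52.24 × 19.09 = 997.2616 m
d₂ = v₂t₂ = 30.42 × 16.98 = 516.5316 m
d_total = 997.2616 + 516.5316 = 1513.79 m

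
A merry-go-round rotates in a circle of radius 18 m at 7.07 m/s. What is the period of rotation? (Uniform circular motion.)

T = 2πr/v = 2π×18/7.07 = 16.0 s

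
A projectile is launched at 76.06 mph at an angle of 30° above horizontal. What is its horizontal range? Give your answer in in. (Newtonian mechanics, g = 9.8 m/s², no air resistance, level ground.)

v₀ = 76.06 mph × 0.44704 = 34.0019 m/s
R = v₀² × sin(2θ) / g = 34.0019² × sin(2 × 30°) / 9.8 = 1156.13 × 0.866025 / 9.8 = 102.167 m
R = 102.167 m / 0.0254 = 4022 in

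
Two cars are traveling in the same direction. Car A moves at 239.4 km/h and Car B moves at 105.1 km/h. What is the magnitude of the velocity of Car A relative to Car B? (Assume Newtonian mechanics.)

v_rel = |v_A - v_B| = |239.4 - 105.1| = 134.3 km/h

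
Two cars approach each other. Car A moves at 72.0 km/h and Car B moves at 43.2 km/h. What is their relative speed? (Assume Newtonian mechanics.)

v_rel = v_A + v_B = 72.0 + 43.2 = 115.2 km/h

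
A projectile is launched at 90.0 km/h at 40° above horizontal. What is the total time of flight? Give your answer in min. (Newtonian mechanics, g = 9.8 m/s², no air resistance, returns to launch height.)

v₀ = 90.0 km/h × 0.2777777777777778 = 25.0 m/s
T = 2 × v₀ × sin(θ) / g = 2 × 25.0 × sin(40°) / 9.8 = 2 × 25.0 × 0.642788 / 9.8 = 3.27953 s
T = 3.27953 s / 60.0 = 0.05466 min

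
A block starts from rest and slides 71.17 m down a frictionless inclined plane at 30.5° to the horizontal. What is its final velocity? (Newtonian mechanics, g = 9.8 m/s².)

a = g sin(θ) = 9.8 × sin(30.5°) = 4.9739 m/s²
v = √(2ad) = √(2 × 4.9739 × 71.17) = 26.61 m/s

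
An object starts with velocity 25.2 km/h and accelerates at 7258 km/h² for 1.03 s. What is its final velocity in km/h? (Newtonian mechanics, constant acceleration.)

v₀ = 25.2 km/h × 0.2777777777777778 = 7.0 m/s
a = 7258 km/h² × 7.716049382716049e-05 = 0.560031 m/s²
v = v₀ + a × t = 7.0 + 0.560031 × 1.03 = 7.57683 m/s
v = 7.57683 m/s / 0.2777777777777778 = 27.28 km/h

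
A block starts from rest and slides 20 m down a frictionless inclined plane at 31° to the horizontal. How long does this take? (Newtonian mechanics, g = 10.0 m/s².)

a = g sin(θ) = 10.0 × sin(31°) = 5.1504 m/s²
t = √(2d/a) = √(2 × 20 / 5.1504) = 2.79 s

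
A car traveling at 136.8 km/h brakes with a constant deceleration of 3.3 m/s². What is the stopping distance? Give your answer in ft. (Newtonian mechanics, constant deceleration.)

v₀ = 136.8 km/h × 0.2777777777777778 = 38.0 m/s
d = v₀² / (2a) = 38.0² / (2 × 3.3) = 1444.0 / 6.6 = 218.788 m
d = 218.788 m / 0.3048 = 717.8 ft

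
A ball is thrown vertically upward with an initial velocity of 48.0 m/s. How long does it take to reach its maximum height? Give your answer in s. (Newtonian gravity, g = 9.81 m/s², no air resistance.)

t_up = v₀ / g = 48.0 / 9.81 = 4.893 s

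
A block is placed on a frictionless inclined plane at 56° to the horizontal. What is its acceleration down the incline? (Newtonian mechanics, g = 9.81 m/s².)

a = g sin(θ) = 9.81 × sin(56°) = 9.81 × 0.829 = 8.13 m/s²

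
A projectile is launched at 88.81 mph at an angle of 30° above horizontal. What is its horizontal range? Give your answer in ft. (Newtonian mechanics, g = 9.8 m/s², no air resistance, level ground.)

v₀ = 88.81 mph × 0.44704 = 39.7016 m/s
R = v₀² × sin(2θ) / g = 39.7016² × sin(2 × 30°) / 9.8 = 1576.22 × 0.866025 / 9.8 = 139.29 m
R = 139.29 m / 0.3048 = 457.0 ft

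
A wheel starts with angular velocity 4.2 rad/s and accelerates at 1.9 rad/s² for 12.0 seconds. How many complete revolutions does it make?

θ = ω₀t + ½αt² = 4.2×12.0 + ½×1.9×12.0² = 187.2 rad
Total revolutions = θ/(2π) = 187.2/(2π) = 29.79
Complete revolutions = ⌊29.79⌋ = 29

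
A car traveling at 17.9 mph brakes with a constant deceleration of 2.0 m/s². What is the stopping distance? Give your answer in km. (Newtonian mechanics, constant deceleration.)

v₀ = 17.9 mph × 0.44704 = 8.00202 m/s
d = v₀² / (2a) = 8.00202² / (2 × 2.0) = 64.0323 / 4.0 = 16.0081 m
d = 16.0081 m / 1000.0 = 0.01601 km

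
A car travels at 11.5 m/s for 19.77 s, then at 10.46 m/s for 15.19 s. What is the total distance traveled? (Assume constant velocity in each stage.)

d₁ = v₁t₁ = 11.5 × 19.77 = 227.355 m
d₂ = v₂t₂ = 10.46 × 15.19 = 158.8874 m
d_total = 227.355 + 158.8874 = 386.24 m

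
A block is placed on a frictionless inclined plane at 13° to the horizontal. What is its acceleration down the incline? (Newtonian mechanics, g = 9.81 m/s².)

a = g sin(θ) = 9.81 × sin(13°) = 9.81 × 0.225 = 2.21 m/s²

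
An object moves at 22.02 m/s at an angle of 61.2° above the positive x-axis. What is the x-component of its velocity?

vₓ = v cos(θ) = 22.02 × cos(61.2°) = 10.61 m/s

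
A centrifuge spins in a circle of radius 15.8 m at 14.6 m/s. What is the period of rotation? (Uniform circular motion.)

T = 2πr/v = 2π×15.8/14.6 = 6.8 s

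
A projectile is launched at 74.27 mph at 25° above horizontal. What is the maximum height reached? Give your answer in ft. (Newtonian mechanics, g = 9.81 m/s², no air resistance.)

v₀ = 74.27 mph × 0.44704 = 33.2017 m/s
H = v₀² × sin²(θ) / (2g) = 33.2017² × sin(25°)² / (2 × 9.81) = 1102.35 × 0.178606 / 19.62 = 10.035 m
H = 10.035 m / 0.3048 = 32.92 ft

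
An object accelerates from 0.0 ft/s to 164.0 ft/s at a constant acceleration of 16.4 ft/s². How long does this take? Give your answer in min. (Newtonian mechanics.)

v₀ = 0.0 ft/s × 0.3048 = 0.0 m/s
v = 164.0 ft/s × 0.3048 = 49.9872 m/s
a = 16.4 ft/s² × 0.3048 = 4.99872 m/s²
t = (v - v₀) / a = (49.9872 - 0.0) / 4.99872 = 10.0 s
t = 10.0 s / 60.0 = 0.1667 min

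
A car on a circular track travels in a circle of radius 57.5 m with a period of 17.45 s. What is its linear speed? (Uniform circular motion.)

v = 2πr/T = 2π×57.5/17.45 = 20.7 m/s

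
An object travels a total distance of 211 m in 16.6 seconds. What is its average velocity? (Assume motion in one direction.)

v_avg = Δd / Δt = 211 / 16.6 = 12.71 m/s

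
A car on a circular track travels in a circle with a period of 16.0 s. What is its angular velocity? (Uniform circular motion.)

ω = 2π/T = 2π/16.0 = 0.3927 rad/s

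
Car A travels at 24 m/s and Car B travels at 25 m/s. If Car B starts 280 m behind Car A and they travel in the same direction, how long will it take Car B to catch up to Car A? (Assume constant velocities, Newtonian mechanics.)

Relative speed: v_rel = 25 - 24 = 1 m/s
Time to catch: t = d₀/v_rel = 280/1 = 280.0 s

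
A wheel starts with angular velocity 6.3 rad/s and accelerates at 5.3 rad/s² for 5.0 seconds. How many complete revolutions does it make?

θ = ω₀t + ½αt² = 6.3×5.0 + ½×5.3×5.0² = 97.75 rad
Total revolutions = θ/(2π) = 97.75/(2π) = 15.56
Complete revolutions = ⌊15.56⌋ = 15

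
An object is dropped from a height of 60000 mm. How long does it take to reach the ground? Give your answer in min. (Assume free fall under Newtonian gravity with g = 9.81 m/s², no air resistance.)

h = 60000 mm × 0.001 = 60.0 m
t = √(2h/g) = √(2 × 60.0 / 9.81) = 3.49749 s
t = 3.49749 s / 60.0 = 0.05829 min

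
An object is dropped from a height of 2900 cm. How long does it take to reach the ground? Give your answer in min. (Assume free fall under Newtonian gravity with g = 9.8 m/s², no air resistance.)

h = 2900 cm × 0.01 = 29.0 m
t = √(2h/g) = √(2 × 29.0 / 9.8) = 2.43277 s
t = 2.43277 s / 60.0 = 0.04055 min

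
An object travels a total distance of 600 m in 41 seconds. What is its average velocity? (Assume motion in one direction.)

v_avg = Δd / Δt = 600 / 41 = 14.63 m/s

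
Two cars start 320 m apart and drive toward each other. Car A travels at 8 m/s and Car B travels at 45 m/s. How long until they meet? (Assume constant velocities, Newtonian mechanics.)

Combined speed: v_combined = 8 + 45 = 53 m/s
Time to meet: t = d/v_combined = 320/53 = 6.04 s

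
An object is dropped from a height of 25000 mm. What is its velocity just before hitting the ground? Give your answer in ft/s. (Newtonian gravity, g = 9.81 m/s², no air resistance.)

h = 25000 mm × 0.001 = 25.0 m
v = √(2gh) = √(2 × 9.81 × 25.0) = 22.1472 m/s
v = 22.1472 m/s / 0.3048 = 72.66 ft/s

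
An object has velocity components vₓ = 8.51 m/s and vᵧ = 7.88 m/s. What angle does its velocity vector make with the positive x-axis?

θ = arctan(vᵧ/vₓ) = arctan(7.88/8.51) = 42.8°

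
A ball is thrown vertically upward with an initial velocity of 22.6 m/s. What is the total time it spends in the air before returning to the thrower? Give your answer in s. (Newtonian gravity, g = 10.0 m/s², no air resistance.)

t_total = 2 × v₀ / g = 2 × 22.6 / 10.0 = 4.52 s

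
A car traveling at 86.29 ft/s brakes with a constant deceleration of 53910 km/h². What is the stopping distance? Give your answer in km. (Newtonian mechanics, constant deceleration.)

v₀ = 86.29 ft/s × 0.3048 = 26.3012 m/s
a = 53910 km/h² × 7.716049382716049e-05 = 4.15972 m/s²
d = v₀² / (2a) = 26.3012² / (2 × 4.15972) = 691.753 / 8.31944 = 83.149 m
d = 83.149 m / 1000.0 = 0.08315 km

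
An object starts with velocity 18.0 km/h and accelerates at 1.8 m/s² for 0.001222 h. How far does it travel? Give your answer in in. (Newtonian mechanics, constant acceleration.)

v₀ = 18.0 km/h × 0.2777777777777778 = 5.0 m/s
t = 0.001222 h × 3600.0 = 4.3992 s
d = v₀ × t + ½ × a × t² = 5.0 × 4.3992 + 0.5 × 1.8 × 4.3992² = 39.4137 m
d = 39.4137 m / 0.0254 = 1552 in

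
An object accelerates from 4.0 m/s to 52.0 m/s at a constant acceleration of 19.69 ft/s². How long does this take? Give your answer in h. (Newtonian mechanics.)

a = 19.69 ft/s² × 0.3048 = 6.00151 m/s²
t = (v - v₀) / a = (52.0 - 4.0) / 6.00151 = 7.99799 s
t = 7.99799 s / 3600.0 = 0.002222 h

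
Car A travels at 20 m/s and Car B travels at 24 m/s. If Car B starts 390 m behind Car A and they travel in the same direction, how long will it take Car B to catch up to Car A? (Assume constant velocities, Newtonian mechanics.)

Relative speed: v_rel = 24 - 20 = 4 m/s
Time to catch: t = d₀/v_rel = 390/4 = 97.5 s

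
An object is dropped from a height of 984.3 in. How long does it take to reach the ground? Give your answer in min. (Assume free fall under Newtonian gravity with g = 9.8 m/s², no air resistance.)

h = 984.3 in × 0.0254 = 25.0012 m
t = √(2h/g) = √(2 × 25.0012 / 9.8) = 2.25882 s
t = 2.25882 s / 60.0 = 0.03765 min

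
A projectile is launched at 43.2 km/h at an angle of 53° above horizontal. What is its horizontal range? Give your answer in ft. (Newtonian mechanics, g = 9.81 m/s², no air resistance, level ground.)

v₀ = 43.2 km/h × 0.2777777777777778 = 12.0 m/s
R = v₀² × sin(2θ) / g = 12.0² × sin(2 × 53°) / 9.81 = 144.0 × 0.961262 / 9.81 = 14.1103 m
R = 14.1103 m / 0.3048 = 46.29 ft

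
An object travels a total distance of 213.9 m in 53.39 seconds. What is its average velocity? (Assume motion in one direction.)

v_avg = Δd / Δt = 213.9 / 53.39 = 4.01 m/s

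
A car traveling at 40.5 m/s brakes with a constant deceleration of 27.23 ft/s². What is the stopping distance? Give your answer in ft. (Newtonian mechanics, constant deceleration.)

a = 27.23 ft/s² × 0.3048 = 8.2997 m/s²
d = v₀² / (2a) = 40.5² / (2 × 8.2997) = 1640.25 / 16.5994 = 98.8138 m
d = 98.8138 m / 0.3048 = 324.2 ft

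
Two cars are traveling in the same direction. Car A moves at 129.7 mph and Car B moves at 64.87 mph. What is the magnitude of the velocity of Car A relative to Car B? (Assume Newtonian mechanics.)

v_rel = |v_A - v_B| = |129.7 - 64.87| = 64.83 mph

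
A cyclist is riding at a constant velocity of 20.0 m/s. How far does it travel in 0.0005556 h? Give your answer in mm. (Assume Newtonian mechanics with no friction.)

t = 0.0005556 h × 3600.0 = 2.00016 s
d = v × t = 20.0 × 2.00016 = 40.0032 m
d = 40.0032 m / 0.001 = 40000 mm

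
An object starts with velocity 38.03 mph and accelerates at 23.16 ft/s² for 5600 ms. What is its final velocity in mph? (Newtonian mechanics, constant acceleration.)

v₀ = 38.03 mph × 0.44704 = 17.0009 m/s
a = 23.16 ft/s² × 0.3048 = 7.05917 m/s²
t = 5600 ms × 0.001 = 5.6 s
v = v₀ + a × t = 17.0009 + 7.05917 × 5.6 = 56.5323 m/s
v = 56.5323 m/s / 0.44704 = 126.5 mph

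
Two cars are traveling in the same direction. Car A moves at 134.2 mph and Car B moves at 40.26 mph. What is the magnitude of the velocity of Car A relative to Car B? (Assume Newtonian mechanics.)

v_rel = |v_A - v_B| = |134.2 - 40.26| = 93.94 mph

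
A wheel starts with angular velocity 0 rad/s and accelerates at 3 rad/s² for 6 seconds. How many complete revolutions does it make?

θ = ω₀t + ½αt² = 0×6 + ½×3×6² = 54.0 rad
Total revolutions = θ/(2π) = 54.0/(2π) = 8.59
Complete revolutions = ⌊8.59⌋ = 8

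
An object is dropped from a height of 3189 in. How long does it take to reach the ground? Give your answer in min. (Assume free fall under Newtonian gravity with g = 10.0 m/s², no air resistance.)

h = 3189 in × 0.0254 = 81.0006 m
t = √(2h/g) = √(2 × 81.0006 / 10.0) = 4.02494 s
t = 4.02494 s / 60.0 = 0.06708 min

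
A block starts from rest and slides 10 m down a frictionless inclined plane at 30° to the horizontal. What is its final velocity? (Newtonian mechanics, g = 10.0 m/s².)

a = g sin(θ) = 10.0 × sin(30°) = 5.0 m/s²
v = √(2ad) = √(2 × 5.0 × 10) = 10.0 m/s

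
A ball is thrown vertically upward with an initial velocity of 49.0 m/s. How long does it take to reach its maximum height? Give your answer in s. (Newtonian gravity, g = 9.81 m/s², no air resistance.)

t_up = v₀ / g = 49.0 / 9.81 = 4.995 s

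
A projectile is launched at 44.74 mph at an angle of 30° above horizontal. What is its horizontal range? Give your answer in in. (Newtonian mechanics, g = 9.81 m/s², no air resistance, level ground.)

v₀ = 44.74 mph × 0.44704 = 20.0006 m/s
R = v₀² × sin(2θ) / g = 20.0006² × sin(2 × 30°) / 9.81 = 400.024 × 0.866025 / 9.81 = 35.314 m
R = 35.314 m / 0.0254 = 1390 in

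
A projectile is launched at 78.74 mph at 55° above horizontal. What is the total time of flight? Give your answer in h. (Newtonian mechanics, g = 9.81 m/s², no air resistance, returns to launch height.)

v₀ = 78.74 mph × 0.44704 = 35.1999 m/s
T = 2 × v₀ × sin(θ) / g = 2 × 35.1999 × sin(55°) / 9.81 = 2 × 35.1999 × 0.819152 / 9.81 = 5.87851 s
T = 5.87851 s / 3600.0 = 0.001633 h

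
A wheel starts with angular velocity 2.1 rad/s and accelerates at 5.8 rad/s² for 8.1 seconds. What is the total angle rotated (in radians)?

θ = ω₀t + ½αt² = 2.1×8.1 + ½×5.8×8.1² = 207.28 rad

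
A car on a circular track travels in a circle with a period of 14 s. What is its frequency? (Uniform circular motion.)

f = 1/T = 1/14 = 0.0714 Hz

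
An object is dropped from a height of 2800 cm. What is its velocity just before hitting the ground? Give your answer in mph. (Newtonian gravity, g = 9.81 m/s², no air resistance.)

h = 2800 cm × 0.01 = 28.0 m
v = √(2gh) = √(2 × 9.81 × 28.0) = 23.4384 m/s
v = 23.4384 m/s / 0.44704 = 52.43 mph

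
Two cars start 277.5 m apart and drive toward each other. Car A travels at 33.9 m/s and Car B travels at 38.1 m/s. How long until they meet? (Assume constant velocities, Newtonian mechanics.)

Combined speed: v_combined = 33.9 + 38.1 = 72.0 m/s
Time to meet: t = d/v_combined = 277.5/72.0 = 3.85 s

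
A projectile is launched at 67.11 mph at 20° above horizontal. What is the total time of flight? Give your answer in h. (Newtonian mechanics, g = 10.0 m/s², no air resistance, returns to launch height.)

v₀ = 67.11 mph × 0.44704 = 30.00085 m/s
T = 2 × v₀ × sin(θ) / g = 2 × 30.00085 × sin(20°) / 10.0 = 2 × 30.00085 × 0.3420201 / 10.0 = 2.052179 s
T = 2.052179 s / 3600.0 = 0.00057 h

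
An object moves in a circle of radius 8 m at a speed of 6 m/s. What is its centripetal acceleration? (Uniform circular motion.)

a_c = v²/r = 6²/8 = 36/8 = 4.5 m/s²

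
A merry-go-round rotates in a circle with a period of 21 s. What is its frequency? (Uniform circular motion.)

f = 1/T = 1/21 = 0.0476 Hz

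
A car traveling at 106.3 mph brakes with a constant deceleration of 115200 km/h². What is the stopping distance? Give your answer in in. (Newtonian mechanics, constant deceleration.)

v₀ = 106.3 mph × 0.44704 = 47.5204 m/s
a = 115200 km/h² × 7.716049382716049e-05 = 8.88889 m/s²
d = v₀² / (2a) = 47.5204² / (2 × 8.88889) = 2258.19 / 17.7778 = 127.023 m
d = 127.023 m / 0.0254 = 5001 in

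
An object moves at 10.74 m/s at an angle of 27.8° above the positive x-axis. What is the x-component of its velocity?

vₓ = v cos(θ) = 10.74 × cos(27.8°) = 9.5 m/s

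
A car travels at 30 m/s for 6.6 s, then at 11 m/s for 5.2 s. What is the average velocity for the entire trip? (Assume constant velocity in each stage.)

d₁ = v₁t₁ = 30 × 6.6 = 198.0 m
d₂ = v₂t₂ = 11 × 5.2 = 57.2 m
d_total = 255.2 m, t_total = 11.8 s
v_avg = d_total/t_total = 255.2/11.8 = 21.63 m/s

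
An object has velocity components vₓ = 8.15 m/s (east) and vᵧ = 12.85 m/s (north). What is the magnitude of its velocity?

|v| = √(vₓ² + vᵧ²) = √(8.15² + 12.85²) = √(231.545) = 15.22 m/s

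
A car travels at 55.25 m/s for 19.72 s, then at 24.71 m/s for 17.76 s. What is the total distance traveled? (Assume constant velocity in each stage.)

d₁ = v₁t₁ = 55.25 × 19.72 = 1089.53 m
d₂ = v₂t₂ = 24.71 × 17.76 = 438.8496 m
d_total = 1089.53 + 438.8496 = 1528.38 m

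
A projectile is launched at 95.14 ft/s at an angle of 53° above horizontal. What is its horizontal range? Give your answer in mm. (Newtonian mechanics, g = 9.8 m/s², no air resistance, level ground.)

v₀ = 95.14 ft/s × 0.3048 = 28.9987 m/s
R = v₀² × sin(2θ) / g = 28.9987² × sin(2 × 53°) / 9.8 = 840.925 × 0.961262 / 9.8 = 82.4846 m
R = 82.4846 m / 0.001 = 82480 mm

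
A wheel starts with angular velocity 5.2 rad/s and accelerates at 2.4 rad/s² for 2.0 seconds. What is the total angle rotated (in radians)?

θ = ω₀t + ½αt² = 5.2×2.0 + ½×2.4×2.0² = 15.2 rad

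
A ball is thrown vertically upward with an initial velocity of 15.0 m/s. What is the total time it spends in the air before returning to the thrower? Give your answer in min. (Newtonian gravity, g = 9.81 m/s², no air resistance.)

t_total = 2 × v₀ / g = 2 × 15.0 / 9.81 = 3.0581 s
t_total = 3.0581 s / 60.0 = 0.05097 min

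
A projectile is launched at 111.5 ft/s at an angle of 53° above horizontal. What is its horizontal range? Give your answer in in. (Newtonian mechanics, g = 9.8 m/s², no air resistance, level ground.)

v₀ = 111.5 ft/s × 0.3048 = 33.9852 m/s
R = v₀² × sin(2θ) / g = 33.9852² × sin(2 × 53°) / 9.8 = 1154.99 × 0.961262 / 9.8 = 113.291 m
R = 113.291 m / 0.0254 = 4460 in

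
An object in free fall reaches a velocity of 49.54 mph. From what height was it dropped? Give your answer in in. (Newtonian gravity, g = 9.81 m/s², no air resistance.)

v = 49.54 mph × 0.44704 = 22.1464 m/s
h = v² / (2g) = 22.1464² / (2 × 9.81) = 24.9981 m
h = 24.9981 m / 0.0254 = 984.2 in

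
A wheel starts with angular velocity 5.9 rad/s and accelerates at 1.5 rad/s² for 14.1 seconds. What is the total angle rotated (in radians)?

θ = ω₀t + ½αt² = 5.9×14.1 + ½×1.5×14.1² = 232.3 rad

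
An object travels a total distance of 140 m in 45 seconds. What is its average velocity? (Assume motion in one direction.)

v_avg = Δd / Δt = 140 / 45 = 3.11 m/s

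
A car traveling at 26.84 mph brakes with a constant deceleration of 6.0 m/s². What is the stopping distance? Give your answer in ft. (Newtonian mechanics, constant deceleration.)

v₀ = 26.84 mph × 0.44704 = 11.9986 m/s
d = v₀² / (2a) = 11.9986² / (2 × 6.0) = 143.966 / 12.0 = 11.9972 m
d = 11.9972 m / 0.3048 = 39.36 ft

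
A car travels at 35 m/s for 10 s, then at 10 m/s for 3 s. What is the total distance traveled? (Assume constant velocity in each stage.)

d₁ = v₁t₁ = 35 × 10 = 350 m
d₂ = v₂t₂ = 10 × 3 = 30 m
d_total = 350 + 30 = 380 m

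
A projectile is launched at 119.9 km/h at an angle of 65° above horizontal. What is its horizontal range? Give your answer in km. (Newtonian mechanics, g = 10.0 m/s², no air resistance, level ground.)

v₀ = 119.9 km/h × 0.2777777777777778 = 33.3056 m/s
R = v₀² × sin(2θ) / g = 33.3056² × sin(2 × 65°) / 10.0 = 1109.26 × 0.766044 / 10.0 = 84.9742 m
R = 84.9742 m / 1000.0 = 0.08497 km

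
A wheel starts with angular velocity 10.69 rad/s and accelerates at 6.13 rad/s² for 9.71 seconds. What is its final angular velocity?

ω = ω₀ + αt = 10.69 + 6.13 × 9.71 = 70.21 rad/s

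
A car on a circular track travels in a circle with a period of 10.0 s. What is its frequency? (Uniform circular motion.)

f = 1/T = 1/10.0 = 0.1 Hz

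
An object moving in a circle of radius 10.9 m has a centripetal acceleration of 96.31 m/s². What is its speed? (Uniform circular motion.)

v = √(a_c × r) = √(96.31 × 10.9) = 32.4 m/s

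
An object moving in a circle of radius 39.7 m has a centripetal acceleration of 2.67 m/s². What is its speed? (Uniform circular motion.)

v = √(a_c × r) = √(2.67 × 39.7) = 10.3 m/s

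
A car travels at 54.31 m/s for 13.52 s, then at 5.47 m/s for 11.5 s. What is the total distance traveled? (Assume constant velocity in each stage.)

d₁ = v₁t₁ = 54.31 × 13.52 = 734.2712 m
d₂ = v₂t₂ = 5.47 × 11.5 = 62.905 m
d_total = 734.2712 + 62.905 = 797.18 m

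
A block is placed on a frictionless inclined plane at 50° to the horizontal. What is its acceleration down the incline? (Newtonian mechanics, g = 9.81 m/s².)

a = g sin(θ) = 9.81 × sin(50°) = 9.81 × 0.766 = 7.51 m/s²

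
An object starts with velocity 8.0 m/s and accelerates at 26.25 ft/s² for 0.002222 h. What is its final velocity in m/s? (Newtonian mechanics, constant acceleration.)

a = 26.25 ft/s² × 0.3048 = 8.001 m/s²
t = 0.002222 h × 3600.0 = 7.9992 s
v = v₀ + a × t = 8.0 + 8.001 × 7.9992 = 72.0 m/s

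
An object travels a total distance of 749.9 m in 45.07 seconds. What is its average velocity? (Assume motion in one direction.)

v_avg = Δd / Δt = 749.9 / 45.07 = 16.64 m/s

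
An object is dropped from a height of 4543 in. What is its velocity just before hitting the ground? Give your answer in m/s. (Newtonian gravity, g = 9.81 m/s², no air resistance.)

h = 4543 in × 0.0254 = 115.392 m
v = √(2gh) = √(2 × 9.81 × 115.392) = 47.58 m/s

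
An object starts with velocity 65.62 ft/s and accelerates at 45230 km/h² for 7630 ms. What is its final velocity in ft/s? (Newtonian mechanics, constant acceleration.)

v₀ = 65.62 ft/s × 0.3048 = 20.001 m/s
a = 45230 km/h² × 7.716049382716049e-05 = 3.48997 m/s²
t = 7630 ms × 0.001 = 7.63 s
v = v₀ + a × t = 20.001 + 3.48997 × 7.63 = 46.6295 m/s
v = 46.6295 m/s / 0.3048 = 153.0 ft/s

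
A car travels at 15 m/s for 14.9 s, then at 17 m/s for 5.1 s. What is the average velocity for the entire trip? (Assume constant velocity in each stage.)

d₁ = v₁t₁ = 15 × 14.9 = 223.5 m
d₂ = v₂t₂ = 17 × 5.1 = 86.7 m
d_total = 310.2 m, t_total = 20.0 s
v_avg = d_total/t_total = 310.2/20.0 = 15.51 m/s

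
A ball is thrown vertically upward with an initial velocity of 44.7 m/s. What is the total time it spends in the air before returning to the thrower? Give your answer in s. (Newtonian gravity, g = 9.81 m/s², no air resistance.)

t_total = 2 × v₀ / g = 2 × 44.7 / 9.81 = 9.113 s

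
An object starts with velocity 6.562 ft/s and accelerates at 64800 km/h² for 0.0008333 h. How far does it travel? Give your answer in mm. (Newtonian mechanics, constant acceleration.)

v₀ = 6.562 ft/s × 0.3048 = 2.0001 m/s
a = 64800 km/h² × 7.716049382716049e-05 = 5.0 m/s²
t = 0.0008333 h × 3600.0 = 2.99988 s
d = v₀ × t + ½ × a × t² = 2.0001 × 2.99988 + 0.5 × 5.0 × 2.99988² = 28.4983 m
d = 28.4983 m / 0.001 = 28500 mm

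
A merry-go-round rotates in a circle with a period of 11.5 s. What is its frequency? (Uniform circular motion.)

f = 1/T = 1/11.5 = 0.087 Hz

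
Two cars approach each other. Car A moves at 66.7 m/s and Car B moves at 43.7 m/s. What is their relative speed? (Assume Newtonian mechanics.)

v_rel = v_A + v_B = 66.7 + 43.7 = 110.4 m/s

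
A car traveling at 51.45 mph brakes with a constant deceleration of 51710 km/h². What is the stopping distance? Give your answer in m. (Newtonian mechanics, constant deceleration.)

v₀ = 51.45 mph × 0.44704 = 23.0002 m/s
a = 51710 km/h² × 7.716049382716049e-05 = 3.98997 m/s²
d = v₀² / (2a) = 23.0002² / (2 × 3.98997) = 529.009 / 7.97994 = 66.29 m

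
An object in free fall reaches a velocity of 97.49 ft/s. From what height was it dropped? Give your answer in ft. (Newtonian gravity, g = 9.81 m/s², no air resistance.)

v = 97.49 ft/s × 0.3048 = 29.715 m/s
h = v² / (2g) = 29.715² / (2 × 9.81) = 45.0041 m
h = 45.0041 m / 0.3048 = 147.7 ft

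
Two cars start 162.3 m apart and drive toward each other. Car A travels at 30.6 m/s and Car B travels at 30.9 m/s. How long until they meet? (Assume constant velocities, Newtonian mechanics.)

Combined speed: v_combined = 30.6 + 30.9 = 61.5 m/s
Time to meet: t = d/v_combined = 162.3/61.5 = 2.64 s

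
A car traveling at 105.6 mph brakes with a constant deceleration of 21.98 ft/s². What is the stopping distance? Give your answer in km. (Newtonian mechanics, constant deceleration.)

v₀ = 105.6 mph × 0.44704 = 47.2074 m/s
a = 21.98 ft/s² × 0.3048 = 6.6995 m/s²
d = v₀² / (2a) = 47.2074² / (2 × 6.6995) = 2228.54 / 13.399 = 166.321 m
d = 166.321 m / 1000.0 = 0.1663 km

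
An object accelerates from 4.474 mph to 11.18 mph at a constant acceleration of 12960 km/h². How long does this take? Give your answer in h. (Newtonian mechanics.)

v₀ = 4.474 mph × 0.44704 = 2.00006 m/s
v = 11.18 mph × 0.44704 = 4.99791 m/s
a = 12960 km/h² × 7.716049382716049e-05 = 1.0 m/s²
t = (v - v₀) / a = (4.99791 - 2.00006) / 1.0 = 2.99785 s
t = 2.99785 s / 3600.0 = 0.0008327 h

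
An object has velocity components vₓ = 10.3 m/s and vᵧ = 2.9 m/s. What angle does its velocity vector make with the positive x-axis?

θ = arctan(vᵧ/vₓ) = arctan(2.9/10.3) = 15.72°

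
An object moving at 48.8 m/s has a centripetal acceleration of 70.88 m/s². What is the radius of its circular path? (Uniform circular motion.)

r = v²/a_c = 48.8²/70.88 = 33.6 m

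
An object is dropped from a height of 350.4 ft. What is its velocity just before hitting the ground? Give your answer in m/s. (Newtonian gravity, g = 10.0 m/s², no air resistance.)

h = 350.4 ft × 0.3048 = 106.802 m
v = √(2gh) = √(2 × 10.0 × 106.802) = 46.22 m/s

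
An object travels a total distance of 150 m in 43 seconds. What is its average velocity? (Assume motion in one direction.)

v_avg = Δd / Δt = 150 / 43 = 3.49 m/s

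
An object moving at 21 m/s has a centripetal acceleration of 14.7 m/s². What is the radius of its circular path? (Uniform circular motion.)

r = v²/a_c = 21²/14.7 = 30.0 m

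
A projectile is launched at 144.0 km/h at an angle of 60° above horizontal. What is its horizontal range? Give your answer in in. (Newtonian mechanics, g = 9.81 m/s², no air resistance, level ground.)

v₀ = 144.0 km/h × 0.2777777777777778 = 40.0 m/s
R = v₀² × sin(2θ) / g = 40.0² × sin(2 × 60°) / 9.81 = 1600.0 × 0.866025 / 9.81 = 141.248 m
R = 141.248 m / 0.0254 = 5561 in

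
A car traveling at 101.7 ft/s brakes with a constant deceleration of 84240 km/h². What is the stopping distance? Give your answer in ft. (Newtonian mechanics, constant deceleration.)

v₀ = 101.7 ft/s × 0.3048 = 30.9982 m/s
a = 84240 km/h² × 7.716049382716049e-05 = 6.5 m/s²
d = v₀² / (2a) = 30.9982² / (2 × 6.5) = 960.888 / 13.0 = 73.9145 m
d = 73.9145 m / 0.3048 = 242.5 ft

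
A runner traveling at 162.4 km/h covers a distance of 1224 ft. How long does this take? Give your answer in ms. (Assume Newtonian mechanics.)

d = 1224 ft × 0.3048 = 373.075 m
v = 162.4 km/h × 0.2777777777777778 = 45.1111 m/s
t = d / v = 373.075 / 45.1111 = 8.27014 s
t = 8.27014 s / 0.001 = 8270 ms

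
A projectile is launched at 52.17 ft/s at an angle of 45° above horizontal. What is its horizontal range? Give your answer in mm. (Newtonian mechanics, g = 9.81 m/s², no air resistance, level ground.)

v₀ = 52.17 ft/s × 0.3048 = 15.9014 m/s
R = v₀² × sin(2θ) / g = 15.9014² × sin(2 × 45°) / 9.81 = 252.855 × 1.0 / 9.81 = 25.7752 m
R = 25.7752 m / 0.001 = 25780 mm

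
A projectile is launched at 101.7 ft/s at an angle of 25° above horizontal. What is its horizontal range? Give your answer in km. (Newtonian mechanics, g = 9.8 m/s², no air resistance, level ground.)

v₀ = 101.7 ft/s × 0.3048 = 30.9982 m/s
R = v₀² × sin(2θ) / g = 30.9982² × sin(2 × 25°) / 9.8 = 960.888 × 0.766044 / 9.8 = 75.1105 m
R = 75.1105 m / 1000.0 = 0.07511 km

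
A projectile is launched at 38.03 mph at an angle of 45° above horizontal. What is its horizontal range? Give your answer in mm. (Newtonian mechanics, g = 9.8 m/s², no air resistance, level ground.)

v₀ = 38.03 mph × 0.44704 = 17.0009 m/s
R = v₀² × sin(2θ) / g = 17.0009² × sin(2 × 45°) / 9.8 = 289.031 × 1.0 / 9.8 = 29.493 m
R = 29.493 m / 0.001 = 29490 mm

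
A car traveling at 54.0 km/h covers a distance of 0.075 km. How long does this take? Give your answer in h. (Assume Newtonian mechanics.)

d = 0.075 km × 1000.0 = 75.0 m
v = 54.0 km/h × 0.2777777777777778 = 15.0 m/s
t = d / v = 75.0 / 15.0 = 5.0 s
t = 5.0 s / 3600.0 = 0.001389 h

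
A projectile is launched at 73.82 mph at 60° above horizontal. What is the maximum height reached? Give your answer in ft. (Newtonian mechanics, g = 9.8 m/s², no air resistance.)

v₀ = 73.82 mph × 0.44704 = 33.0005 m/s
H = v₀² × sin²(θ) / (2g) = 33.0005² × sin(60°)² / (2 × 9.8) = 1089.03 × 0.75 / 19.6 = 41.6721 m
H = 41.6721 m / 0.3048 = 136.7 ft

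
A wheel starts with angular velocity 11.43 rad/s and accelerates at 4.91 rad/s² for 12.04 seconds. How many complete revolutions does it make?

θ = ω₀t + ½αt² = 11.43×12.04 + ½×4.91×12.04² = 493.497928 rad
Total revolutions = θ/(2π) = 493.497928/(2π) = 78.54
Complete revolutions = ⌊78.54⌋ = 78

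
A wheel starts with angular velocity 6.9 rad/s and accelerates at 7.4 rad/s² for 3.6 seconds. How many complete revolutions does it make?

θ = ω₀t + ½αt² = 6.9×3.6 + ½×7.4×3.6² = 72.792 rad
Total revolutions = θ/(2π) = 72.792/(2π) = 11.59
Complete revolutions = ⌊11.59⌋ = 11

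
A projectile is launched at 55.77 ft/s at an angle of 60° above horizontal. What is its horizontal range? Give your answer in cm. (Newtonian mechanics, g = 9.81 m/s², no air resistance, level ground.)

v₀ = 55.77 ft/s × 0.3048 = 16.9987 m/s
R = v₀² × sin(2θ) / g = 16.9987² × sin(2 × 60°) / 9.81 = 288.956 × 0.866025 / 9.81 = 25.509 m
R = 25.509 m / 0.01 = 2551 cm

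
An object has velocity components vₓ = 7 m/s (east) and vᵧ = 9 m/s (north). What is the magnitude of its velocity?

|v| = √(vₓ² + vᵧ²) = √(7² + 9²) = √(130) = 11.4 m/s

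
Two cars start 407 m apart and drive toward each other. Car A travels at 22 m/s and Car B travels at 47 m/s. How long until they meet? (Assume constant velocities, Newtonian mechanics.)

Combined speed: v_combined = 22 + 47 = 69 m/s
Time to meet: t = d/v_combined = 407/69 = 5.9 s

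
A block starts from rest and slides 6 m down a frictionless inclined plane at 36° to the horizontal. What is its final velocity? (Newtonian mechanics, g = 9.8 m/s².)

a = g sin(θ) = 9.8 × sin(36°) = 5.7603 m/s²
v = √(2ad) = √(2 × 5.7603 × 6) = 8.31 m/s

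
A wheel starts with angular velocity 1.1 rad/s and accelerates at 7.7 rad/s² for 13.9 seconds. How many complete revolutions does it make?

θ = ω₀t + ½αt² = 1.1×13.9 + ½×7.7×13.9² = 759.1485 rad
Total revolutions = θ/(2π) = 759.1485/(2π) = 120.82
Complete revolutions = ⌊120.82⌋ = 120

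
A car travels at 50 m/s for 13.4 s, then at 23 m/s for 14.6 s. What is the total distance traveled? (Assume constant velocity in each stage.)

d₁ = v₁t₁ = 50 × 13.4 = 670.0 m
d₂ = v₂t₂ = 23 × 14.6 = 335.8 m
d_total = 670.0 + 335.8 = 1005.8 m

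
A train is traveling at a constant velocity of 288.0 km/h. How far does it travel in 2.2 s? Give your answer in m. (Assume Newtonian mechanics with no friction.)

v = 288.0 km/h × 0.2777777777777778 = 80.0 m/s
d = v × t = 80.0 × 2.2 = 176.0 m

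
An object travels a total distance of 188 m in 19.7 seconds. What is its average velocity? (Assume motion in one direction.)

v_avg = Δd / Δt = 188 / 19.7 = 9.54 m/s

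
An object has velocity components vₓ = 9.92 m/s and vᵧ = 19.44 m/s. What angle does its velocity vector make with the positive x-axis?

θ = arctan(vᵧ/vₓ) = arctan(19.44/9.92) = 62.97°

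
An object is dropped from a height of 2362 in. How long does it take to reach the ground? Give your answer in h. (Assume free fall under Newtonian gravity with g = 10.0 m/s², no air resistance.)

h = 2362 in × 0.0254 = 59.9948 m
t = √(2h/g) = √(2 × 59.9948 / 10.0) = 3.46395 s
t = 3.46395 s / 3600.0 = 0.0009622 h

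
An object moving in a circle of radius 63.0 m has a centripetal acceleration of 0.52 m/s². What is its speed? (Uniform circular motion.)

v = √(a_c × r) = √(0.52 × 63.0) = 5.72 m/s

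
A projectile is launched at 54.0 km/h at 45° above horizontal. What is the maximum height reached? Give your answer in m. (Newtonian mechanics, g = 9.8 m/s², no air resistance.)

v₀ = 54.0 km/h × 0.2777777777777778 = 15.0 m/s
H = v₀² × sin²(θ) / (2g) = 15.0² × sin(45°)² / (2 × 9.8) = 225.0 × 0.5 / 19.6 = 5.74 m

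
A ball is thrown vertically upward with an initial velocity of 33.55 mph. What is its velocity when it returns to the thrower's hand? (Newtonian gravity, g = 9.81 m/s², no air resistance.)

By conservation of energy (no air resistance), the ball returns to the throw height with the same speed as launch, but directed downward.
|v_ground| = v₀ = 33.55 mph
v_ground = 33.55 mph (downward)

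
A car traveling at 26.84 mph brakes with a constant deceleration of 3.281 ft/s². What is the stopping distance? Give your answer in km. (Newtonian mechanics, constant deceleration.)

v₀ = 26.84 mph × 0.44704 = 11.9986 m/s
a = 3.281 ft/s² × 0.3048 = 1.00005 m/s²
d = v₀² / (2a) = 11.9986² / (2 × 1.00005) = 143.966 / 2.0001 = 71.9794 m
d = 71.9794 m / 1000.0 = 0.07198 km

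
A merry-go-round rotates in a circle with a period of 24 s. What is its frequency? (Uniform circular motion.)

f = 1/T = 1/24 = 0.0417 Hz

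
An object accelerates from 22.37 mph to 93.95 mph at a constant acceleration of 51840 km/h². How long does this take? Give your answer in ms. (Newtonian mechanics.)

v₀ = 22.37 mph × 0.44704 = 10.0003 m/s
v = 93.95 mph × 0.44704 = 41.9994 m/s
a = 51840 km/h² × 7.716049382716049e-05 = 4.0 m/s²
t = (v - v₀) / a = (41.9994 - 10.0003) / 4.0 = 7.99978 s
t = 7.99978 s / 0.001 = 8000 ms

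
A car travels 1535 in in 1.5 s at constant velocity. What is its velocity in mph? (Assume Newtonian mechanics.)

d = 1535 in × 0.0254 = 38.989 m
v = d / t = 38.989 / 1.5 = 25.9927 m/s
v = 25.9927 m/s / 0.44704 = 58.14 mph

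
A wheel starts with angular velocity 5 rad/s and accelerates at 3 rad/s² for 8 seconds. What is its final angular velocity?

ω = ω₀ + αt = 5 + 3 × 8 = 29 rad/s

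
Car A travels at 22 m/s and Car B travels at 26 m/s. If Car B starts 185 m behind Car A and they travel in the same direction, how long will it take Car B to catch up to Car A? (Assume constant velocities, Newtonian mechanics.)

Relative speed: v_rel = 26 - 22 = 4 m/s
Time to catch: t = d₀/v_rel = 185/4 = 46.25 s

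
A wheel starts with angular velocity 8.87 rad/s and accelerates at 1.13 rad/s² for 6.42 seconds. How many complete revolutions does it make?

θ = ω₀t + ½αt² = 8.87×6.42 + ½×1.13×6.42² = 80.232666 rad
Total revolutions = θ/(2π) = 80.232666/(2π) = 12.77
Complete revolutions = ⌊12.77⌋ = 12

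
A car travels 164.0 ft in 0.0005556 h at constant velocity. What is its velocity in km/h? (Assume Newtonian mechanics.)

d = 164.0 ft × 0.3048 = 49.9872 m
t = 0.0005556 h × 3600.0 = 2.00016 s
v = d / t = 49.9872 / 2.00016 = 24.9916 m/s
v = 24.9916 m/s / 0.2777777777777778 = 89.97 km/h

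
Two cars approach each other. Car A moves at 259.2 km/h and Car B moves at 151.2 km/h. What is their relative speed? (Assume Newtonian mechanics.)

v_rel = v_A + v_B = 259.2 + 151.2 = 410.4 km/h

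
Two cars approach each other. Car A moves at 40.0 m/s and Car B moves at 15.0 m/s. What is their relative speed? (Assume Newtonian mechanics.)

v_rel = v_A + v_B = 40.0 + 15.0 = 55.0 m/s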